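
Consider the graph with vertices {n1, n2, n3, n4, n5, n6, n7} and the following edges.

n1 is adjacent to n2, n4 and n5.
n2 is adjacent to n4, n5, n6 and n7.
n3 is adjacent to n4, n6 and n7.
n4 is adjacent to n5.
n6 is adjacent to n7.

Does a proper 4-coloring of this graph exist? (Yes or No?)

The chromatic number is 4. n1, n2, n4, n5 are mutually adjacent (a clique of size 4), so at least 4 colors are needed.
4 colors suffice: color 1 → {n2, n3}; color 2 → {n4, n7}; color 3 → {n5, n6}; color 4 → {n1}.
That is already a proper 4-coloring.

Yes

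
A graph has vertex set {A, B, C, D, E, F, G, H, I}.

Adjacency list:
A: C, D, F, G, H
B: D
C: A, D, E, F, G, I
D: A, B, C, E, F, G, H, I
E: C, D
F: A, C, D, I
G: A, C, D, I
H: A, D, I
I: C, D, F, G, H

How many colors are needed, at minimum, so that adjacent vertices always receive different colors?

A, C, D, F are mutually adjacent (a clique of size 4), so at least 4 colors are needed.
4 colors suffice: color red → {D}; color blue → {B, C, H}; color green → {A, E, I}; color yellow → {F, G}. Every edge joins two different colors.

4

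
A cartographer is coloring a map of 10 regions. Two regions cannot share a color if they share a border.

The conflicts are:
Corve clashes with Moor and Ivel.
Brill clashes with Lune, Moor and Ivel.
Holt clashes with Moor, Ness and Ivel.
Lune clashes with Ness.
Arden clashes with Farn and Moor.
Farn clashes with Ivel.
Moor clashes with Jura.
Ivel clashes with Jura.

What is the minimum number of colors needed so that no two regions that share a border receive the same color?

The cycle Moor-Holt-Ivel-Farn-Arden-Moor has odd length 5, so it cannot be 2-colored; at least 3 colors are needed.
3 colors suffice: color 1 → {Lune, Moor, Ivel}; color 2 → {Corve, Brill, Holt, Arden, Jura}; color 3 → {Farn, Ness}. Each listed conflict is separated.

3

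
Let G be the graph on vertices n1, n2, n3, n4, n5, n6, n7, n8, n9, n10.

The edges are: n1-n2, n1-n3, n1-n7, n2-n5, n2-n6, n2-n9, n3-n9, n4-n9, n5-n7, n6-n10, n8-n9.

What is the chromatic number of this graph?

2

n2 and n9 are adjacent, so at least 2 colors are needed.
2 colors suffice: color 1 → {n2, n3, n4, n7, n8, n10}; color 2 → {n1, n5, n6, n9}. Every edge joins two different colors.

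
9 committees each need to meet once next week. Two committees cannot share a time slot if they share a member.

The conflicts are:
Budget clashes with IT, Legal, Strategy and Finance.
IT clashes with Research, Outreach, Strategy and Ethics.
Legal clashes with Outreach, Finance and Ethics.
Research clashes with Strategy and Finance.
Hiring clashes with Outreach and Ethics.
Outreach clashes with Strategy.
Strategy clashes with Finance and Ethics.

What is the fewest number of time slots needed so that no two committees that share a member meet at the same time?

3

Budget, IT, Strategy pairwise conflict, so at least 3 time slots are needed.
3 time slots suffice: time slot 1 → {Legal, Hiring, Strategy}; time slot 2 → {IT, Finance}; time slot 3 → {Budget, Research, Outreach, Ethics}. Every pair that conflicts lands in different time slots.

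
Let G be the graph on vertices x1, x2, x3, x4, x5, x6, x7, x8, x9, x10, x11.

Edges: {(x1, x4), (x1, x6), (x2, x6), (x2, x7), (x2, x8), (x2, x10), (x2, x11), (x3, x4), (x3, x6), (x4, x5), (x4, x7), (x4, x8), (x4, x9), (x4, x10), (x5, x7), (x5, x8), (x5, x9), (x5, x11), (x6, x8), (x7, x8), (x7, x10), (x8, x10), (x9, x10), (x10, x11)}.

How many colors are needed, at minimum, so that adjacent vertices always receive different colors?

x4, x7, x8, x10 are pairwise adjacent (a clique of size 4), so at least 4 colors are needed.
4 colors suffice: color red → {x2, x4}; color blue → {x1, x3, x8, x9, x11}; color green → {x5, x6, x10}; color yellow → {x7}. No two adjacent vertices share a color.

4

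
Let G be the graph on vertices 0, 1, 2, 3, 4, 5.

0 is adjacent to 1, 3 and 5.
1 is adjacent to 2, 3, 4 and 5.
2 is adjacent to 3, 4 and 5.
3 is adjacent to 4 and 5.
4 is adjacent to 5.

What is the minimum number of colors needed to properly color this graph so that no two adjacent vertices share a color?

1, 2, 3, 4, 5 form a clique, so at least 5 colors are needed.
5 colors suffice: 0=d, 1=c, 2=d, 3=b, 4=e, 5=a. No two adjacent vertices share a color.

5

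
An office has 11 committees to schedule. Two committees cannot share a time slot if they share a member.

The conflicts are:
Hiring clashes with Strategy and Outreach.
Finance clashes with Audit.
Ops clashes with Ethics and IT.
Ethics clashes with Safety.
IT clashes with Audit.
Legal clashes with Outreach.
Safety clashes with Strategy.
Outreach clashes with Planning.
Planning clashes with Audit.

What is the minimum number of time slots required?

3

The cycle Strategy-Safety-Ethics-Ops-IT-Audit-Planning-Outreach-Hiring-Strategy has odd length 9, so it cannot be 2-colored; at least 3 time slots are needed.
3 time slots suffice: time slot 1 → {Ethics, Strategy, Outreach, Audit}; time slot 2 → {Hiring, Finance, IT, Legal, Safety, Planning}; time slot 3 → {Ops}. Each listed conflict is separated.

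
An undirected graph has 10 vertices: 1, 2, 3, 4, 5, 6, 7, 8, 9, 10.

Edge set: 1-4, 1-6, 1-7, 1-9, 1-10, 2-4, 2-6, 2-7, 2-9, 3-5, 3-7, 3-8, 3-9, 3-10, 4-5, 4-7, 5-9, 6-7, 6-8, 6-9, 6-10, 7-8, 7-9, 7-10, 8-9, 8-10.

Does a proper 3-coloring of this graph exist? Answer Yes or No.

2, 6, 7, 9 are pairwise adjacent (a clique of size 4), so at least 4 colors are needed.
So 3 colors are not enough.

No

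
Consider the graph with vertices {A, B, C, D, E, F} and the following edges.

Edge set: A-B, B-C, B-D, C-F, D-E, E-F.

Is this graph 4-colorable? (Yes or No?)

Yes

The chromatic number is 3. The cycle C-B-D-E-F-C has odd length 5, so it cannot be 2-colored; at least 3 colors are needed.
One proper 3-coloring: A=2, B=1, C=2, D=2, E=3, F=1.
Since 4 ≥ 3, a proper 4-coloring certainly exists.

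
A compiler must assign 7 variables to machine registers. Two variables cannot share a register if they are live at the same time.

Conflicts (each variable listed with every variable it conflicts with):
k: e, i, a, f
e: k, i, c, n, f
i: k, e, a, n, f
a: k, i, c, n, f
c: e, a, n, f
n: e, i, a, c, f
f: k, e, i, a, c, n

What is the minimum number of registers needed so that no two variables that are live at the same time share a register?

i, a, n, f pairwise conflict, so at least 4 registers are needed.
A valid assignment using 4 registers: k=4, e=2, i=3, a=2, c=3, n=4, f=1. Each listed conflict is separated.

4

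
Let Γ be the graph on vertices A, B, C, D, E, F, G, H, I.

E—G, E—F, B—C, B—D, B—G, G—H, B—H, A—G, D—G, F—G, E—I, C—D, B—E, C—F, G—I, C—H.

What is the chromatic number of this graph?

B, D, G are mutually adjacent, so at least 3 colors are needed.
3 colors suffice: color red → {C, G}; color blue → {A, B, F, I}; color green → {D, E, H}. Every edge joins two different colors.

3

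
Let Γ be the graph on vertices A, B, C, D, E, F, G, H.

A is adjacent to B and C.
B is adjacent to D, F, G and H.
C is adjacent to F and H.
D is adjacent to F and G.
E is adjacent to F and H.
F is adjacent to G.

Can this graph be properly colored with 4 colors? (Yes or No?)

The chromatic number is 4. B, D, F, G are pairwise adjacent (a clique of size 4), so at least 4 colors are needed.
4 colors suffice: A=1, B=2, C=2, D=3, E=2, F=1, G=4, H=1.
That is already a proper 4-coloring.

Yes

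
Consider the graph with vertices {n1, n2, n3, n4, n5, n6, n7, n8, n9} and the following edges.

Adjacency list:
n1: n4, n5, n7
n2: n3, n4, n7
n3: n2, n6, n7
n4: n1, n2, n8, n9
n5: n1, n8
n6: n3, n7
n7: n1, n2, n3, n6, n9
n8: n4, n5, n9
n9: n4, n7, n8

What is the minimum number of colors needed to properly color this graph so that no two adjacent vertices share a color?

3

n4, n8, n9 form a triangle, so at least 3 colors are needed.
3 colors suffice: color 1 → {n4, n5, n7}; color 2 → {n1, n2, n6, n8}; color 3 → {n3, n9}. No two adjacent vertices share a color.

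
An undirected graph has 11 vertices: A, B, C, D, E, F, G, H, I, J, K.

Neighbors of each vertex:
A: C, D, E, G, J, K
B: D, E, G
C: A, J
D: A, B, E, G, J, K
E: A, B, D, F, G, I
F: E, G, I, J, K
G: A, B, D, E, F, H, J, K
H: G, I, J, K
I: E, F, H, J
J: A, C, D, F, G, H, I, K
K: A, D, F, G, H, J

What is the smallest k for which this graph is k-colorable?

5

A, D, G, J, K are pairwise adjacent (a clique of size 5), so at least 5 colors are needed.
5 colors suffice: A=4, B=3, C=2, D=5, E=1, F=4, G=2, H=4, I=2, J=1, K=3. No two adjacent vertices share a color.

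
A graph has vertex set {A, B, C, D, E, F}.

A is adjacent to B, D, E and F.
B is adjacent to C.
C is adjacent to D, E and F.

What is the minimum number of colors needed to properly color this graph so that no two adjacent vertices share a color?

2

B and C are adjacent, so at least 2 colors are needed.
2 colors suffice: color 1 → {A, C}; color 2 → {B, D, E, F}. No two adjacent vertices share a color.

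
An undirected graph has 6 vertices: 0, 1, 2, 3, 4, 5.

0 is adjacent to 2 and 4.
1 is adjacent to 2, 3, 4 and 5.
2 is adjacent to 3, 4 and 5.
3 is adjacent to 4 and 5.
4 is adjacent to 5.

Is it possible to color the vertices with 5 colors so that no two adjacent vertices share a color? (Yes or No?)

The chromatic number is 5. 1, 2, 3, 4, 5 are mutually adjacent (a clique of size 5), so at least 5 colors are needed.
5 colors suffice: color red → {4}; color blue → {2}; color green → {0, 3}; color yellow → {5}; color purple → {1}.
That is already a proper 5-coloring.

Yes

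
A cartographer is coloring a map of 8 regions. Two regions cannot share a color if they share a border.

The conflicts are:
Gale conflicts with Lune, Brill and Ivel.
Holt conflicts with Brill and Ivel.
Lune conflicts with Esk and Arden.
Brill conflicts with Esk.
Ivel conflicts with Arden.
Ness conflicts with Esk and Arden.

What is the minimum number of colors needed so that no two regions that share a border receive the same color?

Brill and Esk conflict, so at least 2 colors are needed.
A valid assignment using 2 colors: Gale=1, Holt=1, Lune=2, Brill=2, Ivel=2, Ness=2, Esk=1, Arden=1. No two conflicting regions share a color.

2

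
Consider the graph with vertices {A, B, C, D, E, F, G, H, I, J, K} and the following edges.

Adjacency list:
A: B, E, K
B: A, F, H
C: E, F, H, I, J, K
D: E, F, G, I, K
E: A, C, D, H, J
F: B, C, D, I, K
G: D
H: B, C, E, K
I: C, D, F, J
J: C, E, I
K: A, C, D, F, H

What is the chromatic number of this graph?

3

C, F, I are mutually adjacent, so at least 3 colors are needed.
3 colors suffice: A=1, B=3, C=1, D=1, E=3, F=2, G=2, H=2, I=3, J=2, K=3. No two adjacent vertices share a color.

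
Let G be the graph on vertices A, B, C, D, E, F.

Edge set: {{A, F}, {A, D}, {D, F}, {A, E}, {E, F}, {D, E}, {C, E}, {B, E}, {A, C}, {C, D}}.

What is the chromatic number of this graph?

A, D, E, F are pairwise adjacent (a clique of size 4), so at least 4 colors are needed.
One proper 4-coloring: A=green, B=blue, C=yellow, D=blue, E=red, F=yellow. Every edge joins two different colors.

4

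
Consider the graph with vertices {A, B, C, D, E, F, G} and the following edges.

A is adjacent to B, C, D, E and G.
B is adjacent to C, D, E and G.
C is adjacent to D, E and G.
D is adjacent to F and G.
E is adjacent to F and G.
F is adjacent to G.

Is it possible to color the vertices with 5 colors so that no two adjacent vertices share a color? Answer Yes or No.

Yes

The chromatic number is 5. A, B, C, D, G are mutually adjacent (a clique of size 5), so at least 5 colors are needed.
5 colors suffice: color 1 → {G}; color 2 → {D, E}; color 3 → {A, F}; color 4 → {B}; color 5 → {C}.
That is already a proper 5-coloring.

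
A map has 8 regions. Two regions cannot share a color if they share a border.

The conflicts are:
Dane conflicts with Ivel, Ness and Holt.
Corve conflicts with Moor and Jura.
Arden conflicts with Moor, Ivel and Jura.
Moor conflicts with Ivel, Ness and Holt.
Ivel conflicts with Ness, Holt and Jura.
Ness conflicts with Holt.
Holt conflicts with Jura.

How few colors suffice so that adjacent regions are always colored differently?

Moor, Ivel, Ness, Holt pairwise conflict, so at least 4 colors are needed.
4 colors suffice: color 1 → {Corve, Ivel}; color 2 → {Dane, Moor, Jura}; color 3 → {Arden, Holt}; color 4 → {Ness}. No two conflicting regions share a color.

4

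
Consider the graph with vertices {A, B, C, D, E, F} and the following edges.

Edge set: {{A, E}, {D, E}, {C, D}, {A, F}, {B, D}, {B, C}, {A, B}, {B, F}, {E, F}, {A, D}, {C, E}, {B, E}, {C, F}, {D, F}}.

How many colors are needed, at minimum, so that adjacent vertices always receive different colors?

B, C, D, E, F are mutually adjacent (a clique of size 5), so at least 5 colors are needed.
5 colors suffice: A=5, B=3, C=5, D=2, E=4, F=1. No two adjacent vertices share a color.

5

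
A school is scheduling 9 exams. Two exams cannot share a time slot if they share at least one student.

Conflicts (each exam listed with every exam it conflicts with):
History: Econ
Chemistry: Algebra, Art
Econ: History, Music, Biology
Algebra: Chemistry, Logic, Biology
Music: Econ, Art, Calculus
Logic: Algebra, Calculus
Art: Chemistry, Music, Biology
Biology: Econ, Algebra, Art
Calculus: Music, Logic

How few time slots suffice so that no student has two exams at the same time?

2

Econ and Biology conflict, so at least 2 time slots are needed.
2 time slots suffice: time slot 1 → {Econ, Algebra, Art, Calculus}; time slot 2 → {History, Chemistry, Music, Logic, Biology}. Every pair that conflicts lands in different time slots.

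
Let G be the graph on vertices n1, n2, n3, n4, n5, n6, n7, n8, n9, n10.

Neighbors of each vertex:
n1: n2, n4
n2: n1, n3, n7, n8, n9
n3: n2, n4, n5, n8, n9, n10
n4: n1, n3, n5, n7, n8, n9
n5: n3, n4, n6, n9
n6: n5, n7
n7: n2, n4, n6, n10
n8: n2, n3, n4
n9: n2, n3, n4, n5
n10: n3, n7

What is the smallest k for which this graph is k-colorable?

4

n3, n4, n5, n9 are pairwise adjacent (a clique of size 4), so at least 4 colors are needed.
4 colors suffice: color R → {n2, n4, n6, n10}; color B → {n1, n3, n7}; color G → {n5, n8}; color Y → {n9}. No two adjacent vertices share a color.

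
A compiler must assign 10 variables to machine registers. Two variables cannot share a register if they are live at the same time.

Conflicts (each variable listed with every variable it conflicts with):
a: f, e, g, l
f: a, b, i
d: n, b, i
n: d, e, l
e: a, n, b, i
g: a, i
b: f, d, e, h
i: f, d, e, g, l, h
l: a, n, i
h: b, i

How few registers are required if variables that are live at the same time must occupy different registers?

i and h conflict, so at least 2 registers are needed.
2 registers suffice: register 1 → {a, n, b, i}; register 2 → {f, d, e, g, l, h}. Each listed conflict is separated.

2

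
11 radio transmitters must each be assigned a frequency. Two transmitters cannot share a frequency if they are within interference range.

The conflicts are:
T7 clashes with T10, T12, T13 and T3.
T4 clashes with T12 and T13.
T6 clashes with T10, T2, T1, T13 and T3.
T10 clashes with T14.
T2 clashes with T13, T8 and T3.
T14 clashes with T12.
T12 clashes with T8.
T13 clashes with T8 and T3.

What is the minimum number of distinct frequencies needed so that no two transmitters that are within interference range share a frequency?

T6, T2, T13, T3 are mutually in conflict, so at least 4 frequencies are needed.
4 frequencies suffice: frequency 1 → {T10, T12, T1, T13}; frequency 2 → {T7, T4, T6, T14, T8}; frequency 3 → {T3}; frequency 4 → {T2}. Each listed conflict is separated.

4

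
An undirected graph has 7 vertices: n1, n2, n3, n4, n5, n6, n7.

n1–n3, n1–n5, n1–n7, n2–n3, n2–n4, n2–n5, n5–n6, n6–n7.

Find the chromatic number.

n2 and n4 are adjacent, so at least 2 colors are needed.
2 colors suffice: n1=red, n2=red, n3=blue, n4=blue, n5=blue, n6=red, n7=blue. Each edge has distinct colors on its endpoints.

2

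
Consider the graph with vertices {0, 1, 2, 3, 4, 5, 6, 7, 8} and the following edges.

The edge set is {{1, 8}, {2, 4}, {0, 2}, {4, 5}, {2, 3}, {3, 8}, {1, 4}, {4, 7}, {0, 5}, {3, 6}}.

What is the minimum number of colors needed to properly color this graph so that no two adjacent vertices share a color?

The cycle 1-4-2-3-8-1 has odd length 5, so it cannot be 2-colored; at least 3 colors are needed.
A valid assignment using 3 colors: 0=red, 1=blue, 2=blue, 3=red, 4=red, 5=blue, 6=blue, 7=blue, 8=green. Every edge joins two different colors.

3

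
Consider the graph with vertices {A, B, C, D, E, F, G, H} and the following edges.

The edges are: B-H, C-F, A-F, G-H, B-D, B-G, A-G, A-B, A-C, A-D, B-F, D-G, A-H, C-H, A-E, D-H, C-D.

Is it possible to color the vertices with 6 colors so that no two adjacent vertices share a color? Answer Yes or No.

Yes

The chromatic number is 5. A, B, D, G, H are pairwise adjacent (a clique of size 5), so at least 5 colors are needed.
5 colors suffice: color 1 → {A}; color 2 → {B, C, E}; color 3 → {D, F}; color 4 → {H}; color 5 → {G}.
Since 6 ≥ 5, a proper 6-coloring certainly exists.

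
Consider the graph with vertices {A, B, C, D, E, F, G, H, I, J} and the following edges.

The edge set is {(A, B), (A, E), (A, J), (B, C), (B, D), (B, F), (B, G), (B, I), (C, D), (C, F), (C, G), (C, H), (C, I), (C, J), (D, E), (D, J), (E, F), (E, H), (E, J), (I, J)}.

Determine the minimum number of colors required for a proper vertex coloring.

3

B, C, I are mutually adjacent, so at least 3 colors are needed.
3 colors suffice: color 1 → {C, E}; color 2 → {B, H, J}; color 3 → {A, D, F, G, I}. No two adjacent vertices share a color.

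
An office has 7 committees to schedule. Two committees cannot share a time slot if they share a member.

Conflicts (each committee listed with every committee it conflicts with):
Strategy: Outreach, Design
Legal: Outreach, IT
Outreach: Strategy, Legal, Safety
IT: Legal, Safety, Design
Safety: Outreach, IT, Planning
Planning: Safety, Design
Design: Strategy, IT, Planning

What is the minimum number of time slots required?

The cycle Design-Strategy-Outreach-Safety-Planning-Design has odd length 5, so it cannot be 2-colored; at least 3 time slots are needed.
3 time slots suffice: time slot 1 → {Outreach, IT, Planning}; time slot 2 → {Legal, Safety, Design}; time slot 3 → {Strategy}. Each listed conflict is separated.

3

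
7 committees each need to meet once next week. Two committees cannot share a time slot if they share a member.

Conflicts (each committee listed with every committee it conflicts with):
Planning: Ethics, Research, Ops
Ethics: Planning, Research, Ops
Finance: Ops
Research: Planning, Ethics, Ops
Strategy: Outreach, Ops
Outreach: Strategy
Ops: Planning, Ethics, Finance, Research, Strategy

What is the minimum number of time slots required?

Planning, Ethics, Research, Ops are mutually in conflict, so at least 4 time slots are needed.
A valid assignment using 4 time slots: Planning=3, Ethics=2, Finance=2, Research=4, Strategy=2, Outreach=1, Ops=1. Every pair that conflicts lands in different time slots.

4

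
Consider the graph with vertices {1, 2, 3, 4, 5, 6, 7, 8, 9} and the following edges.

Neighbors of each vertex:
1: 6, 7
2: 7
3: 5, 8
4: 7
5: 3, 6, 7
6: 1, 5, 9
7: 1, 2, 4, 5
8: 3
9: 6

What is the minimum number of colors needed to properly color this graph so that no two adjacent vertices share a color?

2

1 and 7 are adjacent, so at least 2 colors are needed.
2 colors suffice: color a → {3, 6, 7}; color b → {1, 2, 4, 5, 8, 9}. Every edge joins two different colors.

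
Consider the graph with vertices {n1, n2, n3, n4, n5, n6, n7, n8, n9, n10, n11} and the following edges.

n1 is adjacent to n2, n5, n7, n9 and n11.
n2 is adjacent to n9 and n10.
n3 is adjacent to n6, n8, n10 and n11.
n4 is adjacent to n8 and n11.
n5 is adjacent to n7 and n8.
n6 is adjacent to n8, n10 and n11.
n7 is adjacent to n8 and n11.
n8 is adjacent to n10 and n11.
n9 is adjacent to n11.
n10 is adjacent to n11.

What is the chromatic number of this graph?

5

n3, n6, n8, n10, n11 form a clique, so at least 5 colors are needed.
5 colors suffice: color 1 → {n2, n5, n11}; color 2 → {n1, n8}; color 3 → {n4, n7, n9, n10}; color 4 → {n3}; color 5 → {n6}. No two adjacent vertices share a color.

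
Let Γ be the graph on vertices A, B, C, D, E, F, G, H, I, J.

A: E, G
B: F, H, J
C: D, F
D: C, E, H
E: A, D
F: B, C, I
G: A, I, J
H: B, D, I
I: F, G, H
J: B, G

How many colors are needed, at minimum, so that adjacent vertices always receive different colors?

The cycle B-J-G-I-F-B has odd length 5, so it cannot be 2-colored; at least 3 colors are needed.
3 colors suffice: color 1 → {D, F, G}; color 2 → {A, B, C, I}; color 3 → {E, H, J}. Each edge has distinct colors on its endpoints.

3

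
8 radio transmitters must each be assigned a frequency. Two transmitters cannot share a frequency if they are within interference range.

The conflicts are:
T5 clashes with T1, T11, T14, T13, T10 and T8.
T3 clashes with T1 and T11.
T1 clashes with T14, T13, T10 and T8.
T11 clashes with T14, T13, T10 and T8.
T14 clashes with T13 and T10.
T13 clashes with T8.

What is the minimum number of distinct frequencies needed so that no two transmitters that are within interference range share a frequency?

T5, T11, T13, T8 are mutually in conflict, so at least 4 frequencies are needed.
4 frequencies suffice: frequency 1 → {T1, T11}; frequency 2 → {T5, T3}; frequency 3 → {T14, T8}; frequency 4 → {T13, T10}. Each listed conflict is separated.

4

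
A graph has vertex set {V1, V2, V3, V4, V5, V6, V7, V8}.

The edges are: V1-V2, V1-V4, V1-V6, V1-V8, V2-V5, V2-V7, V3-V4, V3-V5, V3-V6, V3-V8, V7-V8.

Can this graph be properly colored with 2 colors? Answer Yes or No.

No

The cycle V3-V5-V2-V1-V4-V3 has odd length 5, so it cannot be 2-colored; at least 3 colors are needed.
So 2 colors are not enough.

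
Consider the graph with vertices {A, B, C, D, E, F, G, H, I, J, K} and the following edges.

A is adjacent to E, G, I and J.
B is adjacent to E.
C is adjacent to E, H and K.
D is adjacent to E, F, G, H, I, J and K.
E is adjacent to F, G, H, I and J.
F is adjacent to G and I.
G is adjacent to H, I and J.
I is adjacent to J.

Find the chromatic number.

A, E, G, I, J are pairwise adjacent (a clique of size 5), so at least 5 colors are needed.
5 colors suffice: color 1 → {E, K}; color 2 → {B, C, G}; color 3 → {A, D}; color 4 → {H, I}; color 5 → {F, J}. Each edge has distinct colors on its endpoints.

5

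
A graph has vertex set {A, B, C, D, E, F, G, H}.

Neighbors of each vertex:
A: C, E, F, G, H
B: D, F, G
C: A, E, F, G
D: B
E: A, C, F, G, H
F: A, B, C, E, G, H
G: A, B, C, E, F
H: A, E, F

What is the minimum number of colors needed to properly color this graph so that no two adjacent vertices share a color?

A, C, E, F, G form a clique, so at least 5 colors are needed.
5 colors suffice: color 1 → {D, F}; color 2 → {G, H}; color 3 → {B, E}; color 4 → {A}; color 5 → {C}. Every edge joins two different colors.

5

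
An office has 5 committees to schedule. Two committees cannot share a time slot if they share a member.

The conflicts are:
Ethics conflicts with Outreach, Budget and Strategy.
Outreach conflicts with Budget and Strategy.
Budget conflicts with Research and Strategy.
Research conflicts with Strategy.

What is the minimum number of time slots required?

4

Ethics, Outreach, Budget, Strategy pairwise conflict, so at least 4 time slots are needed.
4 time slots suffice: time slot 1 → {Budget}; time slot 2 → {Strategy}; time slot 3 → {Outreach, Research}; time slot 4 → {Ethics}. No two conflicting committees share a time slot.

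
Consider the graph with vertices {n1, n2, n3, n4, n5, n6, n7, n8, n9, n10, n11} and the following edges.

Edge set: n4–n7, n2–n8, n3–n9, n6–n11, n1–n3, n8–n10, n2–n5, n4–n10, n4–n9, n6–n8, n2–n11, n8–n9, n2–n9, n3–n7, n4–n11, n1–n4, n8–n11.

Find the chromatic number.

n2, n8, n9 are pairwise adjacent, so at least 3 colors are needed.
3 colors suffice: color 1 → {n3, n4, n5, n8}; color 2 → {n1, n7, n9, n10, n11}; color 3 → {n2, n6}. Every edge joins two different colors.

3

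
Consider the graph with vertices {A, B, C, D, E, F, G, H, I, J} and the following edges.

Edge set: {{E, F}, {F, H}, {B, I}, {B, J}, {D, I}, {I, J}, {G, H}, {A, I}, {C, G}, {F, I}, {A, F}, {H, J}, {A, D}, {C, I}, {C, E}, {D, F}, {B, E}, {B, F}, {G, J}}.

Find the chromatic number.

4

A, D, F, I are pairwise adjacent (a clique of size 4), so at least 4 colors are needed.
4 colors suffice: color 1 → {C, F, J}; color 2 → {E, G, I}; color 3 → {A, B, H}; color 4 → {D}. Each edge has distinct colors on its endpoints.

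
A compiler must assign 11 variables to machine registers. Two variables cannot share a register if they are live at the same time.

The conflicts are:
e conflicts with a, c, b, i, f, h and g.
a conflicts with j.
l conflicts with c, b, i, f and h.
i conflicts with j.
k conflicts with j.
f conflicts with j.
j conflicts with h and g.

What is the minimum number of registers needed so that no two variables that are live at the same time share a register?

2

l and i conflict, so at least 2 registers are needed.
Using 2 registers: e=1, a=2, l=1, c=2, b=2, i=2, k=2, f=2, j=1, h=2, g=2. Each listed conflict is separated.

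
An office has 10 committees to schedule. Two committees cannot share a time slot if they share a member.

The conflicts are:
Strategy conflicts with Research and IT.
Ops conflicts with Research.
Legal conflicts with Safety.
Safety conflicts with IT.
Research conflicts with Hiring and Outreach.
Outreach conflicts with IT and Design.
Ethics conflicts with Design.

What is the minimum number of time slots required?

Safety and IT conflict, so at least 2 time slots are needed.
2 time slots suffice: Strategy=2, Ops=2, Legal=1, Safety=2, Research=1, Hiring=2, Outreach=2, Ethics=2, IT=1, Design=1. No two conflicting committees share a time slot.

2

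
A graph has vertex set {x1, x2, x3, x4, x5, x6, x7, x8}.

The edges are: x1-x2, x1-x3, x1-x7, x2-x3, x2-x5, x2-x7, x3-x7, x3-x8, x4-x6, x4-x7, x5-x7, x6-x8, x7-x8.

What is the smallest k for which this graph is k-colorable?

x1, x2, x3, x7 form a clique, so at least 4 colors are needed.
A valid assignment using 4 colors: x1=4, x2=3, x3=2, x4=2, x5=2, x6=1, x7=1, x8=3. No two adjacent vertices share a color.

4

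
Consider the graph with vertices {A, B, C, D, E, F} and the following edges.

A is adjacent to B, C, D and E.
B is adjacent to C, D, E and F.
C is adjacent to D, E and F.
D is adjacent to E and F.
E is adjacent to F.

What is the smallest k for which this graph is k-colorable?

B, C, D, E, F are pairwise adjacent (a clique of size 5), so at least 5 colors are needed.
5 colors suffice: A=purple, B=yellow, C=red, D=blue, E=green, F=purple. Each edge has distinct colors on its endpoints.

5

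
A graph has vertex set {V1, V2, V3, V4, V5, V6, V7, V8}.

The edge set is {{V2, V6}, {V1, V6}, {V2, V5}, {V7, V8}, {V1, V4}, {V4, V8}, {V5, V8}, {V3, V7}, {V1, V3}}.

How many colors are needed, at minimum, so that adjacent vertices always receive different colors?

The cycle V3-V1-V4-V8-V7-V3 has odd length 5, so it cannot be 2-colored; at least 3 colors are needed.
3 colors suffice: color R → {V1, V2, V8}; color B → {V4, V5, V6, V7}; color G → {V3}. Every edge joins two different colors.

3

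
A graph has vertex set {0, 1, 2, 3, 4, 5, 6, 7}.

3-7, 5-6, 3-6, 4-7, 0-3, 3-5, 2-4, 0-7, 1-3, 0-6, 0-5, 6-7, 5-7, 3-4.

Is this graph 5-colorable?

Yes

The chromatic number is 5. 0, 3, 5, 6, 7 are pairwise adjacent (a clique of size 5), so at least 5 colors are needed.
One proper 5-coloring: 0=e, 1=b, 2=a, 3=a, 4=c, 5=c, 6=d, 7=b.
That is already a proper 5-coloring.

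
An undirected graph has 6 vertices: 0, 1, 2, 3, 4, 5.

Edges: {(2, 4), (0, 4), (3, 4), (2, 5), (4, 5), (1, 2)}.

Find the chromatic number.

2, 4, 5 are pairwise adjacent, so at least 3 colors are needed.
3 colors suffice: color red → {1, 4}; color blue → {0, 2, 3}; color green → {5}. Every edge joins two different colors.

3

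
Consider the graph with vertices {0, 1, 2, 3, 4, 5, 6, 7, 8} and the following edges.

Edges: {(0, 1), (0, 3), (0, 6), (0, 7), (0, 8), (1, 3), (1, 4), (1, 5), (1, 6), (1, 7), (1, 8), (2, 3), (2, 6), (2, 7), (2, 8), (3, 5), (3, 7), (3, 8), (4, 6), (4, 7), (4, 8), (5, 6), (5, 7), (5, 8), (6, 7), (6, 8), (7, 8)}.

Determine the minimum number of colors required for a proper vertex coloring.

5

1, 3, 5, 7, 8 are mutually adjacent (a clique of size 5), so at least 5 colors are needed.
A valid assignment using 5 colors: 0=e, 1=d, 2=d, 3=c, 4=e, 5=e, 6=c, 7=a, 8=b. Every edge joins two different colors.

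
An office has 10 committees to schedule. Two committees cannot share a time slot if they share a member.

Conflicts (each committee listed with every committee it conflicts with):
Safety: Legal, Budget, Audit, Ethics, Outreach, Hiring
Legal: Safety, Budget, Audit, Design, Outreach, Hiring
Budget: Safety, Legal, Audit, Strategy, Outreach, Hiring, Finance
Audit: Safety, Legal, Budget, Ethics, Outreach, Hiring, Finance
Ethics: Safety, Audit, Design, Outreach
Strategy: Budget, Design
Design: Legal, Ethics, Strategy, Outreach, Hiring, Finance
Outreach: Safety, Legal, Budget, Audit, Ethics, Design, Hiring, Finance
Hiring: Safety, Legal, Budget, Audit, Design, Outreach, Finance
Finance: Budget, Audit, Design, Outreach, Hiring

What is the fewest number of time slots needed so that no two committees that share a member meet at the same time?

6

Safety, Legal, Budget, Audit, Outreach, Hiring are mutually in conflict, so at least 6 time slots are needed.
A valid assignment using 6 time slots: Safety=6, Legal=5, Budget=3, Audit=4, Ethics=2, Strategy=1, Design=3, Outreach=1, Hiring=2, Finance=5. Each listed conflict is separated.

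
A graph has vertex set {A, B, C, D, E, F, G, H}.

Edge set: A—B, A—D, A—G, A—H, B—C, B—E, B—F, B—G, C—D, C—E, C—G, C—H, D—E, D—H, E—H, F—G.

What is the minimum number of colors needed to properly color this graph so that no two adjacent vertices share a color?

4

C, D, E, H are pairwise adjacent (a clique of size 4), so at least 4 colors are needed.
4 colors suffice: color red → {B, D}; color blue → {A, C, F}; color green → {G, H}; color yellow → {E}. No two adjacent vertices share a color.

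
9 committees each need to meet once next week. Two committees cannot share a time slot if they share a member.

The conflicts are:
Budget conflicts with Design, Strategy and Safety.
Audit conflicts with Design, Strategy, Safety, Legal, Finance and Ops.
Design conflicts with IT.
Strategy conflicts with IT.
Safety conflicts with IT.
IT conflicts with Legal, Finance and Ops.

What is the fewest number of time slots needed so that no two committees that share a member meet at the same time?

Audit and Safety conflict, so at least 2 time slots are needed.
A valid assignment using 2 time slots: Budget=1, Audit=1, Design=2, Strategy=2, Safety=2, IT=1, Legal=2, Finance=2, Ops=2. Every pair that conflicts lands in different time slots.

2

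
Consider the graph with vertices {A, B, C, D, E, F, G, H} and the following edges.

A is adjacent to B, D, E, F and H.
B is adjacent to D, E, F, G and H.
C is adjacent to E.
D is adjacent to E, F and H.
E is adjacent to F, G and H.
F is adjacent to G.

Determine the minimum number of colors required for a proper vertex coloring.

A, B, D, E, H are pairwise adjacent (a clique of size 5), so at least 5 colors are needed.
5 colors suffice: color 1 → {E}; color 2 → {B, C}; color 3 → {D, G}; color 4 → {F, H}; color 5 → {A}. Each edge has distinct colors on its endpoints.

5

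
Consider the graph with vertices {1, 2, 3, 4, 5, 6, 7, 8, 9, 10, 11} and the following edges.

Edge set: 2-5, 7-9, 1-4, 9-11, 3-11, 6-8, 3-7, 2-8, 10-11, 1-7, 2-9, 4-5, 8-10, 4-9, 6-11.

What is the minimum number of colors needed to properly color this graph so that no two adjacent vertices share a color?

The cycle 9-11-6-8-2-9 has odd length 5, so it cannot be 2-colored; at least 3 colors are needed.
A valid assignment using 3 colors: 1=red, 2=blue, 3=red, 4=blue, 5=red, 6=green, 7=blue, 8=red, 9=red, 10=green, 11=blue. Every edge joins two different colors.

3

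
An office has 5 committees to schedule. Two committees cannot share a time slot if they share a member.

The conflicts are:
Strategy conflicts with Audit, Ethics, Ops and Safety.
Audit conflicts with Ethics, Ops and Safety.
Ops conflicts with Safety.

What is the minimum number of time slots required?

Strategy, Audit, Ops, Safety all conflict with each other, so at least 4 time slots are needed.
4 time slots suffice: time slot 1 → {Strategy}; time slot 2 → {Audit}; time slot 3 → {Ethics, Safety}; time slot 4 → {Ops}. Every pair that conflicts lands in different time slots.

4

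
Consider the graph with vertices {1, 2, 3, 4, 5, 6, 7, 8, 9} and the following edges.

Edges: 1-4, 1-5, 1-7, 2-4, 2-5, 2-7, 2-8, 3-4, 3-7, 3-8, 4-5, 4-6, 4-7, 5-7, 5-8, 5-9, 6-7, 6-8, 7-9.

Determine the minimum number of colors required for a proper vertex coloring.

2, 4, 5, 7 form a clique, so at least 4 colors are needed.
4 colors suffice: color red → {7, 8}; color blue → {3, 5, 6}; color green → {4, 9}; color yellow → {1, 2}. Each edge has distinct colors on its endpoints.

4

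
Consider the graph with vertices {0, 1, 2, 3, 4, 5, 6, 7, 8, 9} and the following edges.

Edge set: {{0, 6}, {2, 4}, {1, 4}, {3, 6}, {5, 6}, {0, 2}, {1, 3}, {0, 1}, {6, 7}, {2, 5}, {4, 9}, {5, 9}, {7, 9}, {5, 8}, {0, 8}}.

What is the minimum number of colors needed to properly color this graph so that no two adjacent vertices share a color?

2 and 5 are adjacent, so at least 2 colors are needed.
2 colors suffice: color a → {0, 3, 4, 5, 7}; color b → {1, 2, 6, 8, 9}. Every edge joins two different colors.

2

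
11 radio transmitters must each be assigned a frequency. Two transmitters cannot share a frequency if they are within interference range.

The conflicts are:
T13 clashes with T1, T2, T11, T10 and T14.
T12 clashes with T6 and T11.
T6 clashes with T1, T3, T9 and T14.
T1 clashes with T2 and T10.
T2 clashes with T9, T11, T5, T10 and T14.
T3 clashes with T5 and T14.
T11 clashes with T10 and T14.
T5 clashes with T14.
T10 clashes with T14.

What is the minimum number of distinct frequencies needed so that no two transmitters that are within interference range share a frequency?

5

T13, T2, T11, T10, T14 are mutually in conflict, so at least 5 frequencies are needed.
5 frequencies suffice: frequency 1 → {T6, T2}; frequency 2 → {T12, T1, T9, T14}; frequency 3 → {T11, T5}; frequency 4 → {T3, T10}; frequency 5 → {T13}. No two conflicting transmitters share a frequency.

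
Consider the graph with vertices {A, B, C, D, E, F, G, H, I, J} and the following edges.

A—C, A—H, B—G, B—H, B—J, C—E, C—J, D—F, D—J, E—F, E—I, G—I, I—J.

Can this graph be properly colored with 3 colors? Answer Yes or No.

Yes

The chromatic number is 3. The cycle F-D-J-C-E-F has odd length 5, so it cannot be 2-colored; at least 3 colors are needed.
3 colors suffice: color 1 → {A, E, G, J}; color 2 → {B, C, D, I}; color 3 → {F, H}.
That is already a proper 3-coloring.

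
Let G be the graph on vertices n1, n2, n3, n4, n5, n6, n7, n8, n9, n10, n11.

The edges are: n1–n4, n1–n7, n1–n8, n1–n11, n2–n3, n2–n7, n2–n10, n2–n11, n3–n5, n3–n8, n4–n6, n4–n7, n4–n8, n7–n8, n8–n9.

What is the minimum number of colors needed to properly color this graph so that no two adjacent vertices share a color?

4

n1, n4, n7, n8 form a clique, so at least 4 colors are needed.
One proper 4-coloring: n1=4, n2=1, n3=2, n4=2, n5=1, n6=1, n7=3, n8=1, n9=2, n10=2, n11=2. Each edge has distinct colors on its endpoints.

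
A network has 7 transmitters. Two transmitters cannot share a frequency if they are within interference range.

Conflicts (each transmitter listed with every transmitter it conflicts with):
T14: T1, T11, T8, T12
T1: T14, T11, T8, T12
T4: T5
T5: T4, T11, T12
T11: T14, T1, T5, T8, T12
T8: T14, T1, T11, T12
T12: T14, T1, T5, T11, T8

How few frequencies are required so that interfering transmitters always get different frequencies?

5

T14, T1, T11, T8, T12 all conflict with each other, so at least 5 frequencies are needed.
5 frequencies suffice: frequency 1 → {T4, T11}; frequency 2 → {T12}; frequency 3 → {T1, T5}; frequency 4 → {T14}; frequency 5 → {T8}. Every pair that conflicts lands in different frequencies.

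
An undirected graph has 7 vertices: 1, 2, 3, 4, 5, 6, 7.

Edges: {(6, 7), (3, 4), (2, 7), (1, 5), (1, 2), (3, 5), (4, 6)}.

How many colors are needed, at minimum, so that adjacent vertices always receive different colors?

3

The cycle 3-5-1-2-7-6-4-3 has odd length 7, so it cannot be 2-colored; at least 3 colors are needed.
A valid assignment using 3 colors: 1=blue, 2=red, 3=blue, 4=red, 5=red, 6=blue, 7=green. No two adjacent vertices share a color.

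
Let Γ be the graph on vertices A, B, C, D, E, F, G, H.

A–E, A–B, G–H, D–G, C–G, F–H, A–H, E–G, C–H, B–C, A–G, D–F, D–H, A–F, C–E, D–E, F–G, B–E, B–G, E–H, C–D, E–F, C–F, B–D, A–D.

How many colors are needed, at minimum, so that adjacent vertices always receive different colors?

C, D, E, F, G, H are mutually adjacent (a clique of size 6), so at least 6 colors are needed.
6 colors suffice: color 1 → {E}; color 2 → {D}; color 3 → {G}; color 4 → {B, H}; color 5 → {F}; color 6 → {A, C}. Every edge joins two different colors.

6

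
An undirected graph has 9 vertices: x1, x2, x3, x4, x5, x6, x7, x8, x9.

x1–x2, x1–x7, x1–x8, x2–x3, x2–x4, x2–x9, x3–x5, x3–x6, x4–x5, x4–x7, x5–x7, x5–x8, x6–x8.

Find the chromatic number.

3

x4, x5, x7 form a triangle, so at least 3 colors are needed.
A valid assignment using 3 colors: x1=2, x2=1, x3=2, x4=2, x5=1, x6=1, x7=3, x8=3, x9=2. Each edge has distinct colors on its endpoints.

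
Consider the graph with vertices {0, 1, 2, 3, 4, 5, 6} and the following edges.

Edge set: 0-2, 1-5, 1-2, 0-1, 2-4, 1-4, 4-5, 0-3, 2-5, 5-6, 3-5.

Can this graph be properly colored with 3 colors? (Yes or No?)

1, 2, 4, 5 form a clique, so at least 4 colors are needed.
So 3 colors are not enough.

No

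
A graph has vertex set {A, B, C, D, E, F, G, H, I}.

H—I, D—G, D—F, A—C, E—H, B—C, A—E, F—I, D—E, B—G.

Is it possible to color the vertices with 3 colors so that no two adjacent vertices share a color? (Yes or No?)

The chromatic number is 3. The cycle I-F-D-E-H-I has odd length 5, so it cannot be 2-colored; at least 3 colors are needed.
3 colors suffice: color 1 → {C, D, H}; color 2 → {B, E, F}; color 3 → {A, G, I}.
That is already a proper 3-coloring.

Yes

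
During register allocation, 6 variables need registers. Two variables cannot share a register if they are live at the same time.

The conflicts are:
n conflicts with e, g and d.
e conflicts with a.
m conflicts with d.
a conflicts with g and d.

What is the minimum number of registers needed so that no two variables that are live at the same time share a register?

n and e conflict, so at least 2 registers are needed.
2 registers suffice: register 1 → {n, m, a}; register 2 → {e, g, d}. Every pair that conflicts lands in different registers.

2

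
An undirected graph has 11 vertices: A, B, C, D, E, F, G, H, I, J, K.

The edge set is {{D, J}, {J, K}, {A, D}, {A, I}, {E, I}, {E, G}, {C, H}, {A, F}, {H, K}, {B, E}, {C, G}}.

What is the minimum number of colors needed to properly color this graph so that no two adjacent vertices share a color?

3

The cycle J-D-A-I-E-G-C-H-K-J has odd length 9, so it cannot be 2-colored; at least 3 colors are needed.
3 colors suffice: color red → {A, E, H, J}; color blue → {B, D, F, G, I, K}; color green → {C}. No two adjacent vertices share a color.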